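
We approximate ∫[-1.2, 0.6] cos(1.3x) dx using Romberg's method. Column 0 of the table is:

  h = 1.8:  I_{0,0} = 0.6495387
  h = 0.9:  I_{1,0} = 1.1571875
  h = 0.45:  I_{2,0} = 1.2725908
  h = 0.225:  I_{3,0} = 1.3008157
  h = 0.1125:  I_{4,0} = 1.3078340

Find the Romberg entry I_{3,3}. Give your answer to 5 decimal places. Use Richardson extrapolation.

Richardson extrapolation on the trapezoidal column (denominator 4−1=3):
I_{1,1} = 1.1571875 + (1.1571875 − 0.6495387)/3 = 1.3264038
I_{2,1} = (4·1.2725908 − 1.1571875) / 3 = 1.3110586
I_{3,1} = 1.3008157 + (1.3008157 − 1.2725908)/3 = 1.3102240
I_{2,2} = (16·1.3110586 − 1.3264038) / 15 = 1.3100356
I_{3,2} = 1.3102240 + (1.3102240 − 1.3110586)/15 = 1.3101684
I_{3,3} = (64·1.3101684 − 1.3100356) / 63 = 1.3101705

1.31017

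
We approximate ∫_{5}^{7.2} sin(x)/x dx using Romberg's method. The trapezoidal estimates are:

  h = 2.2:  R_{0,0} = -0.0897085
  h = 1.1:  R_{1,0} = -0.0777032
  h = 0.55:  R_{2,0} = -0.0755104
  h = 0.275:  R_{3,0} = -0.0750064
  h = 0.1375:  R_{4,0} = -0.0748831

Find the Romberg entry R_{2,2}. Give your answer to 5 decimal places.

-0.07485

R_{1,1} = -0.0777032 + (-0.0777032 − (-0.0897085))/3 = -0.0737014
R_{2,1} = -0.0755104 + (-0.0755104 − (-0.0777032))/3 = -0.0747795
R_{2,2} = (16·(-0.0747795) − (-0.0737014)) / 15 = -0.0748514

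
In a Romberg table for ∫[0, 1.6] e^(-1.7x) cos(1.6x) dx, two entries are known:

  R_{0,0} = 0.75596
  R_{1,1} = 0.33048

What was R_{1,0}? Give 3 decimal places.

0.437

From R_{1,1} = (4·R_{1,0} − R_{0,0})/3, solve for R_{1,0}:
4·R_{1,0} = 3·0.33048 + 0.75596 = 1.74740
R_{1,0} = 0.43685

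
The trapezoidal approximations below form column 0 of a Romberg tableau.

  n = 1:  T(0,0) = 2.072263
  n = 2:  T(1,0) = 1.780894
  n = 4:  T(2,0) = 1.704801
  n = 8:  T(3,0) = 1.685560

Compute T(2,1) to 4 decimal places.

1.6794

Richardson extrapolation on the trapezoidal column (denominator 4−1=3):
T(2,1) = (4·1.704801 − 1.780894) / 3 = 1.679437
(Column j=1 coincides with Simpson's rule on the same nodes.)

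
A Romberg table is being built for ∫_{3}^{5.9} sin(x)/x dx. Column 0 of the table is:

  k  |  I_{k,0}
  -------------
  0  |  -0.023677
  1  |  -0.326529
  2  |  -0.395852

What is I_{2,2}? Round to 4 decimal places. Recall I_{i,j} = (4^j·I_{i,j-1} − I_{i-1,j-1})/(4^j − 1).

I_{1,1} = -0.326529 + (-0.326529 − (-0.023677))/3 = -0.427480
I_{2,1} = -0.395852 + (-0.395852 − (-0.326529))/3 = -0.418960
I_{2,2} = -0.418960 + (-0.418960 − (-0.427480))/15 = -0.418392

-0.4184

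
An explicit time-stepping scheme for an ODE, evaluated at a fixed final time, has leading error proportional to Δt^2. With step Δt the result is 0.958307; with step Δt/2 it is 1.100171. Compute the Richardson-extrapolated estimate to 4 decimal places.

Extrapolated value = (4·A(Δt/2) − A(Δt)) / (4 − 1)
= (4·1.100171 − 0.958307) / 3
= 3.442377 / 3 = 1.147459

1.1475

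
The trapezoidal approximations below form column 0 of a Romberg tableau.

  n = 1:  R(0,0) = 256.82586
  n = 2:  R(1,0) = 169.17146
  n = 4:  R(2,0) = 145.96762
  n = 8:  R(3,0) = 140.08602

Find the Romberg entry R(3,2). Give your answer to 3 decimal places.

138.118

Richardson extrapolation on the trapezoidal column (denominator 4−1=3):
R(2,1) = 145.96762 + (145.96762 − 169.17146)/3 = 138.23301
R(3,1) = 140.08602 + (140.08602 − 145.96762)/3 = 138.12549
R(3,2) = 138.12549 + (138.12549 − 138.23301)/15 = 138.11832
(Column j=1 coincides with Simpson's rule on the same nodes.)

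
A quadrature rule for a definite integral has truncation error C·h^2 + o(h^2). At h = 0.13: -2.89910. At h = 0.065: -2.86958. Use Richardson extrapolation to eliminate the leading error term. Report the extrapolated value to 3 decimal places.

The leading error scales as h^2; refining by a factor of 2 reduces it by 2^2 = 4.
Extrapolated value = (4·A(h/2) − A(h)) / (4 − 1)
= (4·(-2.86958) − (-2.89910)) / 3
= -8.57922 / 3 = -2.85974

-2.860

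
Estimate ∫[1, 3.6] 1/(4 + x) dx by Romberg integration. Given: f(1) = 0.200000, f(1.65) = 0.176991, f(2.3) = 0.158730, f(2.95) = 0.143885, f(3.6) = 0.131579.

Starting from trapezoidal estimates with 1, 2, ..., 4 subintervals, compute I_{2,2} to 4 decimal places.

0.4187

I_{0,0} (trapezoid, 1 panel, h=2.6000): 0.431053
I_{1,0} (trapezoid, 2 panels, h=1.3000): 0.421875
I_{2,0} (trapezoid, 4 panels, h=0.6500): 0.419507
I_{1,1} = 0.421875 + (0.421875 − 0.431053)/3 = 0.418816
I_{2,1} = 0.419507 + (0.419507 − 0.421875)/3 = 0.418718
I_{2,2} = 0.418718 + (0.418718 − 0.418816)/15 = 0.418711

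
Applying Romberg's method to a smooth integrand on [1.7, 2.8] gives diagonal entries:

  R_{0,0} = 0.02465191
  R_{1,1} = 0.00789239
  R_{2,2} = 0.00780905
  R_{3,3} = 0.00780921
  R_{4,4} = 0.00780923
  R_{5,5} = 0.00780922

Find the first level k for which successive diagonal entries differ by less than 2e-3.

k = 2

|R_{1,1} − R_{0,0}| = 0.01675952 ≥ 2e-3
|R_{2,2} − R_{1,1}| = 0.00008334 < 2e-3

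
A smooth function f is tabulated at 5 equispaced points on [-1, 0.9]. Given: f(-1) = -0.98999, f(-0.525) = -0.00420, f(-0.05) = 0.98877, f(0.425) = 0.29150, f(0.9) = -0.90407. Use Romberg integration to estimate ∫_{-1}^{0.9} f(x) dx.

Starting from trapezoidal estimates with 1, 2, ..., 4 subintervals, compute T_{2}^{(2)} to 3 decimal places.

0.165

T_{0}^{(0)} (trapezoid, 1 panel, h=1.9000): -1.79936
T_{1}^{(0)} (trapezoid, 2 panels, h=0.9500): 0.03965
T_{2}^{(0)} (trapezoid, 4 panels, h=0.4750): 0.15629
T_{1}^{(1)} = 0.03965 + (0.03965 − (-1.79936))/3 = 0.65265
T_{2}^{(1)} = 0.15629 + (0.15629 − 0.03965)/3 = 0.19517
T_{2}^{(2)} = 0.19517 + (0.19517 − 0.65265)/15 = 0.16467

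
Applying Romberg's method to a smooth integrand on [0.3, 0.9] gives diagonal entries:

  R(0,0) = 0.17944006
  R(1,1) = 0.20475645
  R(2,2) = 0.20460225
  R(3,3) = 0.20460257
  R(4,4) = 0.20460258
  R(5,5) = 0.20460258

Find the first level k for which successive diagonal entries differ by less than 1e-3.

k = 2

|R(1,1) − R(0,0)| = 0.02531639 ≥ 1e-3
|R(2,2) − R(1,1)| = 0.00015420 < 1e-3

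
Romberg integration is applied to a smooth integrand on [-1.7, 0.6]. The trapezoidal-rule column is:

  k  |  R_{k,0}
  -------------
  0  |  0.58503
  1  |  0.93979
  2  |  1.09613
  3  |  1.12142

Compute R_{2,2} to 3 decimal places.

1.154

R_{1,1} = (4·0.93979 − 0.58503) / 3 = 1.05804
R_{2,1} = 1.09613 + (1.09613 − 0.93979)/3 = 1.14824
R_{2,2} = (16·1.14824 − 1.05804) / 15 = 1.15425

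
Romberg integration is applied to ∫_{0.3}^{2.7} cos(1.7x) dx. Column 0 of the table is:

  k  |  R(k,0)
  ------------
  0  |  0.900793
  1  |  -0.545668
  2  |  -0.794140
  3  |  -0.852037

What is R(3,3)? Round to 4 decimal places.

-0.8710

Richardson extrapolation on the trapezoidal column (denominator 4−1=3):
R(1,1) = (4·(-0.545668) − 0.900793) / 3 = -1.027822
R(2,1) = -0.794140 + (-0.794140 − (-0.545668))/3 = -0.876964
R(3,1) = (4·(-0.852037) − (-0.794140)) / 3 = -0.871336
R(2,2) = -0.876964 + (-0.876964 − (-1.027822))/15 = -0.866907
R(3,2) = -0.871336 + (-0.871336 − (-0.876964))/15 = -0.870961
R(3,3) = (64·(-0.870961) − (-0.866907)) / 63 = -0.871025
(Column j=1 coincides with Simpson's rule on the same nodes.)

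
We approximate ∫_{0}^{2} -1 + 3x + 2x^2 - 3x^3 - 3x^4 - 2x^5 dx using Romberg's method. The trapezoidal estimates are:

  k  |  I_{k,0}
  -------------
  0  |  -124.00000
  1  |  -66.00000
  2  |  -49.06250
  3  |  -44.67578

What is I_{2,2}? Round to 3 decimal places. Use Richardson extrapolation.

-43.200

Richardson extrapolation on the trapezoidal column (denominator 4−1=3):
I_{1,1} = -66.00000 + (-66.00000 − (-124.00000))/3 = -46.66667
I_{2,1} = -49.06250 + (-49.06250 − (-66.00000))/3 = -43.41667
I_{2,2} = (16·(-43.41667) − (-46.66667)) / 15 = -43.20000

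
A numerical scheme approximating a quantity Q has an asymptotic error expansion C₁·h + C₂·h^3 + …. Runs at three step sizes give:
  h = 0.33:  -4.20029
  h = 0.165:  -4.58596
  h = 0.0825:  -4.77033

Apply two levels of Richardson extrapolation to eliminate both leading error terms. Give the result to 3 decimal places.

-4.952

First eliminate the h term (factor 2^1 = 2):
  B₁ = (2·(-4.58596) − (-4.20029))/1 = -4.97163
  B₂ = (2·(-4.77033) − (-4.58596))/1 = -4.95470
Then eliminate the h^3 term (factor 2^3 = 8):
  (8·(-4.95470) − (-4.97163))/7 = -4.95228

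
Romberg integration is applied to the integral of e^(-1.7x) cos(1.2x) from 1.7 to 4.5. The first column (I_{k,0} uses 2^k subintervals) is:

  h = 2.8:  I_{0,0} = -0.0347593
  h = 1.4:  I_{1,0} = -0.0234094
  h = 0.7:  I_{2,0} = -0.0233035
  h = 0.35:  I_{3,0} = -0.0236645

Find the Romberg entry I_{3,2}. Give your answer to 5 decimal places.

I_{2,1} = -0.0233035 + (-0.0233035 − (-0.0234094))/3 = -0.0232682
I_{3,1} = (4·(-0.0236645) − (-0.0233035)) / 3 = -0.0237848
I_{3,2} = (16·(-0.0237848) − (-0.0232682)) / 15 = -0.0238192

-0.02382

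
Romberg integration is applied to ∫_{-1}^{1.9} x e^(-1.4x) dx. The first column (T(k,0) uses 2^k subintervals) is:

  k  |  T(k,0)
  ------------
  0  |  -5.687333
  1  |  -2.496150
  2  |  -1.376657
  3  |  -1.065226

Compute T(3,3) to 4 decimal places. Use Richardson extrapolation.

-0.9584

Richardson extrapolation on the trapezoidal column (denominator 4−1=3):
T(1,1) = -2.496150 + (-2.496150 − (-5.687333))/3 = -1.432422
T(2,1) = -1.376657 + (-1.376657 − (-2.496150))/3 = -1.003493
T(3,1) = -1.065226 + (-1.065226 − (-1.376657))/3 = -0.961416
T(2,2) = (16·(-1.003493) − (-1.432422)) / 15 = -0.974898
T(3,2) = -0.961416 + (-0.961416 − (-1.003493))/15 = -0.958611
T(3,3) = (64·(-0.958611) − (-0.974898)) / 63 = -0.958352
(Column j=1 coincides with Simpson's rule on the same nodes.)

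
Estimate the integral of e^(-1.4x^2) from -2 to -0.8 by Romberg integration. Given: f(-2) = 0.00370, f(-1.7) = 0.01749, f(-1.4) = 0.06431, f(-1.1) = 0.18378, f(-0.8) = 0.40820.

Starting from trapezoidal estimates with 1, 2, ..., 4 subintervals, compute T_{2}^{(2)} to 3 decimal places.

T_{0}^{(0)} (trapezoid, 1 panel, h=1.2000): 0.24714
T_{1}^{(0)} (trapezoid, 2 panels, h=0.6000): 0.16216
T_{2}^{(0)} (trapezoid, 4 panels, h=0.3000): 0.14146
T_{1}^{(1)} = 0.16216 + (0.16216 − 0.24714)/3 = 0.13383
T_{2}^{(1)} = 0.14146 + (0.14146 − 0.16216)/3 = 0.13456
T_{2}^{(2)} = 0.13456 + (0.13456 − 0.13383)/15 = 0.13461

0.135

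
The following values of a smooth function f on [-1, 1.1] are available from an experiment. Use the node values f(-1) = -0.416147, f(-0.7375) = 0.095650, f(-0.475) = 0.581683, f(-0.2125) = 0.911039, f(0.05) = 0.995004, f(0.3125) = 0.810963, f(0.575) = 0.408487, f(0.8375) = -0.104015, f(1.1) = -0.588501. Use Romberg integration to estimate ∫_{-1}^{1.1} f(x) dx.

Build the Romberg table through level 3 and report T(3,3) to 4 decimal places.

T(0,0) (trapezoid, 1 panel, h=2.1000): -1.054880
T(1,0) (trapezoid, 2 panels, h=1.0500): 0.517314
T(2,0) (trapezoid, 4 panels, h=0.5250): 0.778496
T(3,0) (trapezoid, 8 panels, h=0.2625): 0.839078
T(1,1) = 0.517314 + (0.517314 − (-1.054880))/3 = 1.041379
T(2,1) = 0.778496 + (0.778496 − 0.517314)/3 = 0.865557
T(3,1) = 0.839078 + (0.839078 − 0.778496)/3 = 0.859272
T(2,2) = 0.865557 + (0.865557 − 1.041379)/15 = 0.853836
T(3,2) = 0.859272 + (0.859272 − 0.865557)/15 = 0.858853
T(3,3) = 0.858853 + (0.858853 − 0.853836)/63 = 0.858933

0.8589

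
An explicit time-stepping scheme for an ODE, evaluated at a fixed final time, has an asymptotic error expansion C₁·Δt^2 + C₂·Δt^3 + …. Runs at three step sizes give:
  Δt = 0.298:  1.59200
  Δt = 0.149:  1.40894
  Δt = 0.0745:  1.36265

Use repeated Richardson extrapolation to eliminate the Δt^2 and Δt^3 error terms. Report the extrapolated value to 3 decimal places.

1.347

First eliminate the Δt^2 term (factor 2^2 = 4):
  B₁ = (4·1.40894 − 1.59200)/3 = 1.34792
  B₂ = (4·1.36265 − 1.40894)/3 = 1.34722
Then eliminate the Δt^3 term (factor 2^3 = 8):
  (8·1.34722 − 1.34792)/7 = 1.34712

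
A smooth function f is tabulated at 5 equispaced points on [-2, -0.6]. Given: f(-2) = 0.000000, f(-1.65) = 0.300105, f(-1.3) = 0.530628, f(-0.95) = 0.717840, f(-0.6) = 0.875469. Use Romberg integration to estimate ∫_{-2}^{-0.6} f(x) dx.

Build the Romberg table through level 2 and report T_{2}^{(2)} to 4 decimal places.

0.7011

T_{0}^{(0)} (trapezoid, 1 panel, h=1.4000): 0.612828
T_{1}^{(0)} (trapezoid, 2 panels, h=0.7000): 0.677854
T_{2}^{(0)} (trapezoid, 4 panels, h=0.3500): 0.695208
T_{1}^{(1)} = 0.677854 + (0.677854 − 0.612828)/3 = 0.699529
T_{2}^{(1)} = 0.695208 + (0.695208 − 0.677854)/3 = 0.700993
T_{2}^{(2)} = 0.700993 + (0.700993 − 0.699529)/15 = 0.701091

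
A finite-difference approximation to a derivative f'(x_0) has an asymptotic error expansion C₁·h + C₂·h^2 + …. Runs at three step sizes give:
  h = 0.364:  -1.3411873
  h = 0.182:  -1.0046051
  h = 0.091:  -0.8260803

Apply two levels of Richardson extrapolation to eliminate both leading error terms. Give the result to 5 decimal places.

First eliminate the h term (factor 2^1 = 2):
  B₁ = (2·(-1.0046051) − (-1.3411873))/1 = -0.6680229
  B₂ = (2·(-0.8260803) − (-1.0046051))/1 = -0.6475555
Then eliminate the h^2 term (factor 2^2 = 4):
  (4·(-0.6475555) − (-0.6680229))/3 = -0.6407330

-0.64073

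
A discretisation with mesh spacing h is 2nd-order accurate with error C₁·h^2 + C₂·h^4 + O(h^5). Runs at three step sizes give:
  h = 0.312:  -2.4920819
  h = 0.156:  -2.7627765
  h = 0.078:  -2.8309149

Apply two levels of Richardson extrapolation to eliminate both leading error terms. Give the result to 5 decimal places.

First eliminate the h^2 term (factor 2^2 = 4):
  B₁ = (4·(-2.7627765) − (-2.4920819))/3 = -2.8530080
  B₂ = (4·(-2.8309149) − (-2.7627765))/3 = -2.8536277
Then eliminate the h^4 term (factor 2^4 = 16):
  (16·(-2.8536277) − (-2.8530080))/15 = -2.8536690

-2.85367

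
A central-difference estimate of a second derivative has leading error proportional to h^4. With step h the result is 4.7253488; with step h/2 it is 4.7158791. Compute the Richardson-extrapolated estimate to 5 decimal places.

4.71525

Extrapolated value = (16·A(h/2) − A(h)) / (16 − 1)
= (16·4.7158791 − 4.7253488) / 15
= 70.7287168 / 15 = 4.7152478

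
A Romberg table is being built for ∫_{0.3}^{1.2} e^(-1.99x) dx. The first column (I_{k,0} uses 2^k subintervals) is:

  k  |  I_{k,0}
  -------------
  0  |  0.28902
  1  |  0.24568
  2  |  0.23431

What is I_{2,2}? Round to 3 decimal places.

0.230

Richardson extrapolation on the trapezoidal column (denominator 4−1=3):
I_{1,1} = (4·0.24568 − 0.28902) / 3 = 0.23123
I_{2,1} = 0.23431 + (0.23431 − 0.24568)/3 = 0.23052
I_{2,2} = 0.23052 + (0.23052 − 0.23123)/15 = 0.23047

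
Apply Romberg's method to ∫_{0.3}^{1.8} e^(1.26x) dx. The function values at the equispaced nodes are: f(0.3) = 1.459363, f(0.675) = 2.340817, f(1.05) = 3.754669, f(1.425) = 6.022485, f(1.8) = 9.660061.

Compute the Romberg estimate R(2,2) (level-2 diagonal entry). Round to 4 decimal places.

6.5086

R(0,0) (trapezoid, 1 panel, h=1.5000): 8.339568
R(1,0) (trapezoid, 2 panels, h=0.7500): 6.985786
R(2,0) (trapezoid, 4 panels, h=0.3750): 6.629131
R(1,1) = 6.985786 + (6.985786 − 8.339568)/3 = 6.534525
R(2,1) = 6.629131 + (6.629131 − 6.985786)/3 = 6.510246
R(2,2) = 6.510246 + (6.510246 − 6.534525)/15 = 6.508627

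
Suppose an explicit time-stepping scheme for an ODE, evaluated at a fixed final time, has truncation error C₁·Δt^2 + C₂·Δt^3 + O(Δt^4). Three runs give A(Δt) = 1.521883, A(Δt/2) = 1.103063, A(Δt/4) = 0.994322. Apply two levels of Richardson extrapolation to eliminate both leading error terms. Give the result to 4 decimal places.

First eliminate the Δt^2 term (factor 2^2 = 4):
  B₁ = (4·1.103063 − 1.521883)/3 = 0.963456
  B₂ = (4·0.994322 − 1.103063)/3 = 0.958075
Then eliminate the Δt^3 term (factor 2^3 = 8):
  (8·0.958075 − 0.963456)/7 = 0.957306

0.9573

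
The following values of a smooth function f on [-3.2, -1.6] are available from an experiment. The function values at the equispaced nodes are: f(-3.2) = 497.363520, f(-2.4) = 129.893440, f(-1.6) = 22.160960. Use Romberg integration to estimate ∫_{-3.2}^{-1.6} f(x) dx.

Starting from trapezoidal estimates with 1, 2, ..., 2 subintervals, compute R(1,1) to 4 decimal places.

R(0,0) (trapezoid, 1 panel, h=1.6000): 415.619584
R(1,0) (trapezoid, 2 panels, h=0.8000): 311.724544
R(1,1) = 311.724544 + (311.724544 − 415.619584)/3 = 277.092864

277.0929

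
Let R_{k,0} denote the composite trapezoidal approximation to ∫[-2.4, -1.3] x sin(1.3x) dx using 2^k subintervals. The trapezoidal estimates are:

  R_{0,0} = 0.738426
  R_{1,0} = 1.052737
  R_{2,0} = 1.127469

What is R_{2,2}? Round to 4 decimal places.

1.1520

R_{1,1} = 1.052737 + (1.052737 − 0.738426)/3 = 1.157507
R_{2,1} = 1.127469 + (1.127469 − 1.052737)/3 = 1.152380
R_{2,2} = 1.152380 + (1.152380 − 1.157507)/15 = 1.152038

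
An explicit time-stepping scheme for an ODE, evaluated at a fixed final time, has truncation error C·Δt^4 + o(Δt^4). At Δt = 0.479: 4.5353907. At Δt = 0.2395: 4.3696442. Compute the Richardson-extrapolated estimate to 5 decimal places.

The leading error scales as Δt^4; refining by a factor of 2 reduces it by 2^4 = 16.
Extrapolated value = (16·A(Δt/2) − A(Δt)) / (16 − 1)
= (16·4.3696442 − 4.5353907) / 15
= 65.3789165 / 15 = 4.3585944

4.35859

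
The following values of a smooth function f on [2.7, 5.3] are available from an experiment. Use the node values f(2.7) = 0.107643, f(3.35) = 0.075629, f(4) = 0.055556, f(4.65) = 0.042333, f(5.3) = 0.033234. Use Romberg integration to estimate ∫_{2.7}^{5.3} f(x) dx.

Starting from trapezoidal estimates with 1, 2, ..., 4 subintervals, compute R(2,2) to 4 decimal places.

R(0,0) (trapezoid, 1 panel, h=2.6000): 0.183140
R(1,0) (trapezoid, 2 panels, h=1.3000): 0.163793
R(2,0) (trapezoid, 4 panels, h=0.6500): 0.158572
R(1,1) = 0.163793 + (0.163793 − 0.183140)/3 = 0.157344
R(2,1) = 0.158572 + (0.158572 − 0.163793)/3 = 0.156832
R(2,2) = 0.156832 + (0.156832 − 0.157344)/15 = 0.156798

0.1568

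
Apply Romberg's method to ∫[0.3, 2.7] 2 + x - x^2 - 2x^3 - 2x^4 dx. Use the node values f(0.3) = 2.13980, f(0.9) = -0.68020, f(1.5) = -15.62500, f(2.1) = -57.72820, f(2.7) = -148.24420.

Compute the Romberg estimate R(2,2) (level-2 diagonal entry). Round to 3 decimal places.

-82.115

R(0,0) (trapezoid, 1 panel, h=2.4000): -175.32528
R(1,0) (trapezoid, 2 panels, h=1.2000): -106.41264
R(2,0) (trapezoid, 4 panels, h=0.6000): -88.25136
R(1,1) = -106.41264 + (-106.41264 − (-175.32528))/3 = -83.44176
R(2,1) = -88.25136 + (-88.25136 − (-106.41264))/3 = -82.19760
R(2,2) = -82.19760 + (-82.19760 − (-83.44176))/15 = -82.11466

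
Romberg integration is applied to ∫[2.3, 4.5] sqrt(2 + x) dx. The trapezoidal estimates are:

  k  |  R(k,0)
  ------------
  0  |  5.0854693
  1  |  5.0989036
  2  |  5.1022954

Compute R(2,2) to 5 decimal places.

5.10343

R(1,1) = 5.0989036 + (5.0989036 − 5.0854693)/3 = 5.1033817
R(2,1) = 5.1022954 + (5.1022954 − 5.0989036)/3 = 5.1034260
R(2,2) = (16·5.1034260 − 5.1033817) / 15 = 5.1034290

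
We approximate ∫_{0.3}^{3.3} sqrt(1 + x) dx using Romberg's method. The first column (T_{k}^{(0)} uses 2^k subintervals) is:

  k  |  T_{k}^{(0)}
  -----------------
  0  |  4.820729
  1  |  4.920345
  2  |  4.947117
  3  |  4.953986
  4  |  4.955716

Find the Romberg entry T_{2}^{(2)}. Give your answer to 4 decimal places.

T_{1}^{(1)} = (4·4.920345 − 4.820729) / 3 = 4.953550
T_{2}^{(1)} = (4·4.947117 − 4.920345) / 3 = 4.956041
T_{2}^{(2)} = (16·4.956041 − 4.953550) / 15 = 4.956207

4.9562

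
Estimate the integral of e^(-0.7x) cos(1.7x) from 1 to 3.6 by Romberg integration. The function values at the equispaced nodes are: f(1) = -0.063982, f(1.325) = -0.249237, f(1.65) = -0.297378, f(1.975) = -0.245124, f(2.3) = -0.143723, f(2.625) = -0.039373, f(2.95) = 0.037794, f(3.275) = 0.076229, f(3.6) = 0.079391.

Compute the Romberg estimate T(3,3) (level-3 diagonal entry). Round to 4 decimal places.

-0.2839

T(0,0) (trapezoid, 1 panel, h=2.6000): 0.020032
T(1,0) (trapezoid, 2 panels, h=1.3000): -0.176824
T(2,0) (trapezoid, 4 panels, h=0.6500): -0.257142
T(3,0) (trapezoid, 8 panels, h=0.3250): -0.277260
T(1,1) = -0.176824 + (-0.176824 − 0.020032)/3 = -0.242443
T(2,1) = -0.257142 + (-0.257142 − (-0.176824))/3 = -0.283915
T(3,1) = -0.277260 + (-0.277260 − (-0.257142))/3 = -0.283966
T(2,2) = -0.283915 + (-0.283915 − (-0.242443))/15 = -0.286680
T(3,2) = -0.283966 + (-0.283966 − (-0.283915))/15 = -0.283969
T(3,3) = -0.283969 + (-0.283969 − (-0.286680))/63 = -0.283926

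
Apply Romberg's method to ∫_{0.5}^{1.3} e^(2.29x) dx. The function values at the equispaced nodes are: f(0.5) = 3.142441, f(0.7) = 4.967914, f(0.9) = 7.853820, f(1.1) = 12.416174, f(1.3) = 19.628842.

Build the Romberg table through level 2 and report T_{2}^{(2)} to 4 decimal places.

7.1994

T_{0}^{(0)} (trapezoid, 1 panel, h=0.8000): 9.108513
T_{1}^{(0)} (trapezoid, 2 panels, h=0.4000): 7.695785
T_{2}^{(0)} (trapezoid, 4 panels, h=0.2000): 7.324710
T_{1}^{(1)} = 7.695785 + (7.695785 − 9.108513)/3 = 7.224876
T_{2}^{(1)} = 7.324710 + (7.324710 − 7.695785)/3 = 7.201018
T_{2}^{(2)} = 7.201018 + (7.201018 − 7.224876)/15 = 7.199427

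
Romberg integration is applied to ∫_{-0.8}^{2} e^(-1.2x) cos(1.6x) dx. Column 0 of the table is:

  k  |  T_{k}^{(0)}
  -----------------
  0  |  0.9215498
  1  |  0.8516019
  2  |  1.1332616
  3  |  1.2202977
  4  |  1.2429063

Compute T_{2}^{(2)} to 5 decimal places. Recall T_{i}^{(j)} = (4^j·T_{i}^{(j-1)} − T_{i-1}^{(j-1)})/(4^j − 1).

T_{1}^{(1)} = (4·0.8516019 − 0.9215498) / 3 = 0.8282859
T_{2}^{(1)} = (4·1.1332616 − 0.8516019) / 3 = 1.2271482
T_{2}^{(2)} = 1.2271482 + (1.2271482 − 0.8282859)/15 = 1.2537390

1.25374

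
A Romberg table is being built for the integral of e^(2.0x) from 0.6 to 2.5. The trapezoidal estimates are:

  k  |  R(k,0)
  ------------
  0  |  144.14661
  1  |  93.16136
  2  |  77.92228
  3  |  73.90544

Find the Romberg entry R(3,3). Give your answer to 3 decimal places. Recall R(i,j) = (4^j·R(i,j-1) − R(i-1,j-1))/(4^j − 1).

R(1,1) = (4·93.16136 − 144.14661) / 3 = 76.16628
R(2,1) = 77.92228 + (77.92228 − 93.16136)/3 = 72.84259
R(3,1) = (4·73.90544 − 77.92228) / 3 = 72.56649
R(2,2) = (16·72.84259 − 76.16628) / 15 = 72.62101
R(3,2) = 72.56649 + (72.56649 − 72.84259)/15 = 72.54808
R(3,3) = (64·72.54808 − 72.62101) / 63 = 72.54692
(Column j=1 coincides with Simpson's rule on the same nodes.)

72.547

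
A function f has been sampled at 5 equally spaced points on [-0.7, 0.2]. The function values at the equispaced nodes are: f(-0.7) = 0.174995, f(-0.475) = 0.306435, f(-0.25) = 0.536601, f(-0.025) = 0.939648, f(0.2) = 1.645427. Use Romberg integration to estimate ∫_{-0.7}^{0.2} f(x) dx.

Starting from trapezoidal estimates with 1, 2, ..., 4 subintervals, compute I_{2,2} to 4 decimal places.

I_{0,0} (trapezoid, 1 panel, h=0.9000): 0.819190
I_{1,0} (trapezoid, 2 panels, h=0.4500): 0.651065
I_{2,0} (trapezoid, 4 panels, h=0.2250): 0.605901
I_{1,1} = 0.651065 + (0.651065 − 0.819190)/3 = 0.595023
I_{2,1} = 0.605901 + (0.605901 − 0.651065)/3 = 0.590846
I_{2,2} = 0.590846 + (0.590846 − 0.595023)/15 = 0.590568

0.5906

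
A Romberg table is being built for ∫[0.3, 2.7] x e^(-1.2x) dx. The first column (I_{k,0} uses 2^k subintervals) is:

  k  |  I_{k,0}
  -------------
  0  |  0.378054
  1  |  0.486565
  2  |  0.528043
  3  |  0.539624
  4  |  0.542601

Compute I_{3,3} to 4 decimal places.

0.5436

I_{1,1} = (4·0.486565 − 0.378054) / 3 = 0.522735
I_{2,1} = 0.528043 + (0.528043 − 0.486565)/3 = 0.541869
I_{3,1} = 0.539624 + (0.539624 − 0.528043)/3 = 0.543484
I_{2,2} = 0.541869 + (0.541869 − 0.522735)/15 = 0.543145
I_{3,2} = (16·0.543484 − 0.541869) / 15 = 0.543592
I_{3,3} = 0.543592 + (0.543592 − 0.543145)/63 = 0.543599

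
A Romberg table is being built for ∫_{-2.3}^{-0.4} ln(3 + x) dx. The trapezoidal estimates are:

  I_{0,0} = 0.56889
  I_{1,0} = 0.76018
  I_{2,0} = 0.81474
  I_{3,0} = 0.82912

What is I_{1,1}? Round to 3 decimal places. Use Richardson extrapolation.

Richardson extrapolation on the trapezoidal column (denominator 4−1=3):
I_{1,1} = 0.76018 + (0.76018 − 0.56889)/3 = 0.82394

0.824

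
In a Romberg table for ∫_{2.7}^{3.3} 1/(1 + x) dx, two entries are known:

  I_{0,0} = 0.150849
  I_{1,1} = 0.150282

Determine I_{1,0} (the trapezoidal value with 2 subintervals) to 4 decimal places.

0.1504

From I_{1,1} = (4·I_{1,0} − I_{0,0})/3, solve for I_{1,0}:
4·I_{1,0} = 3·0.150282 + 0.150849 = 0.601695
I_{1,0} = 0.150424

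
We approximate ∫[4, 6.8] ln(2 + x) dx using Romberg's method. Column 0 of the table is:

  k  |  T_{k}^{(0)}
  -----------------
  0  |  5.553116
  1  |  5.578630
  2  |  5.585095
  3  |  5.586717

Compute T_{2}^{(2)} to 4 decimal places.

Richardson extrapolation on the trapezoidal column (denominator 4−1=3):
T_{1}^{(1)} = (4·5.578630 − 5.553116) / 3 = 5.587135
T_{2}^{(1)} = (4·5.585095 − 5.578630) / 3 = 5.587250
T_{2}^{(2)} = (16·5.587250 − 5.587135) / 15 = 5.587258
(Column j=1 coincides with Simpson's rule on the same nodes.)

5.5873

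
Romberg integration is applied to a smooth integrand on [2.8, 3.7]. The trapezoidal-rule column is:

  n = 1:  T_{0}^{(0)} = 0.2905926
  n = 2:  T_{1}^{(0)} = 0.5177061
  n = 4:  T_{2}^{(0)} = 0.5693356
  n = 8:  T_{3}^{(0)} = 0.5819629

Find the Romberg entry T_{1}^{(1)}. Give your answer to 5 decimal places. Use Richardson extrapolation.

0.59341

T_{1}^{(1)} = (4·0.5177061 − 0.2905926) / 3 = 0.5934106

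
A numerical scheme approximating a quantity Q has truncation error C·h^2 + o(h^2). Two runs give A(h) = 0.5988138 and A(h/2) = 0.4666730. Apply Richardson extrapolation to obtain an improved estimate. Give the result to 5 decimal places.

0.42263

The leading error scales as h^2; refining by a factor of 2 reduces it by 2^2 = 4.
Extrapolated value = (4·A(h/2) − A(h)) / (4 − 1)
= (4·0.4666730 − 0.5988138) / 3
= 1.2678782 / 3 = 0.4226261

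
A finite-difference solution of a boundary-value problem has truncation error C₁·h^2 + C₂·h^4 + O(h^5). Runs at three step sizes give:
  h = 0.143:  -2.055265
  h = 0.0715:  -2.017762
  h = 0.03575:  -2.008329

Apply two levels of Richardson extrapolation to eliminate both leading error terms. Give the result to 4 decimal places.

-2.0052

First eliminate the h^2 term (factor 2^2 = 4):
  B₁ = (4·(-2.017762) − (-2.055265))/3 = -2.005261
  B₂ = (4·(-2.008329) − (-2.017762))/3 = -2.005185
Then eliminate the h^4 term (factor 2^4 = 16):
  (16·(-2.005185) − (-2.005261))/15 = -2.005180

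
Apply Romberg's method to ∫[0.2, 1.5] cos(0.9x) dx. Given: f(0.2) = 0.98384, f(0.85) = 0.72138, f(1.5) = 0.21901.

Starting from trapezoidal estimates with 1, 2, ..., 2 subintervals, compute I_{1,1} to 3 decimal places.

0.886

I_{0,0} (trapezoid, 1 panel, h=1.3000): 0.78185
I_{1,0} (trapezoid, 2 panels, h=0.6500): 0.85982
I_{1,1} = 0.85982 + (0.85982 − 0.78185)/3 = 0.88581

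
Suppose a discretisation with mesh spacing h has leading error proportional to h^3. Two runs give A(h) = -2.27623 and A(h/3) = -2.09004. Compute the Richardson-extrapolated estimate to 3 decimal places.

-2.083

Extrapolated value = (27·A(h/3) − A(h)) / (27 − 1)
= (27·(-2.09004) − (-2.27623)) / 26
= -54.15485 / 26 = -2.08288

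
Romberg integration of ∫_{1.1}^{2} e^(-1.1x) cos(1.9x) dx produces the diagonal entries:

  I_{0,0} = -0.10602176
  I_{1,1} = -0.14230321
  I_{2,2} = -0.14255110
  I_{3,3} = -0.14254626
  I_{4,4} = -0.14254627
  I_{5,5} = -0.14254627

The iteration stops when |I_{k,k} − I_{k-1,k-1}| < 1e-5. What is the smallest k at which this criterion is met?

k = 3

|I_{1,1} − I_{0,0}| = 0.03628145 ≥ 1e-5
|I_{2,2} − I_{1,1}| = 0.00024789 ≥ 1e-5
|I_{3,3} − I_{2,2}| = 0.00000484 < 1e-5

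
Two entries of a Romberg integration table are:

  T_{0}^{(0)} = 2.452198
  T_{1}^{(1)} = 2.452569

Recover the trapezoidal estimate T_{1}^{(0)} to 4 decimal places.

From T_{1}^{(1)} = (4·T_{1}^{(0)} − T_{0}^{(0)})/3, solve for T_{1}^{(0)}:
4·T_{1}^{(0)} = 3·2.452569 + 2.452198 = 9.809905
T_{1}^{(0)} = 2.452476

2.4525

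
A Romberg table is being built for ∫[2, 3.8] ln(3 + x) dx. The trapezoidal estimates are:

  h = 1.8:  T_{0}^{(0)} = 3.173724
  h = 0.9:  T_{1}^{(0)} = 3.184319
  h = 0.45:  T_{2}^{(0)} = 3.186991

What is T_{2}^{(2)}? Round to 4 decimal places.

3.1879

Richardson extrapolation on the trapezoidal column (denominator 4−1=3):
T_{1}^{(1)} = 3.184319 + (3.184319 − 3.173724)/3 = 3.187851
T_{2}^{(1)} = 3.186991 + (3.186991 − 3.184319)/3 = 3.187882
T_{2}^{(2)} = (16·3.187882 − 3.187851) / 15 = 3.187884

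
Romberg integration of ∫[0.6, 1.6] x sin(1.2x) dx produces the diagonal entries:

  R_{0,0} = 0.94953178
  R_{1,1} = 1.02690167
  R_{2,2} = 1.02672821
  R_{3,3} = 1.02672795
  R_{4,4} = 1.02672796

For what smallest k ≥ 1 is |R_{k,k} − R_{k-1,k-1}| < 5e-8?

k = 4

|R_{1,1} − R_{0,0}| = 0.07736989 ≥ 5e-8
|R_{2,2} − R_{1,1}| = 0.00017346 ≥ 5e-8
|R_{3,3} − R_{2,2}| = 0.00000026 ≥ 5e-8
|R_{4,4} − R_{3,3}| = 0.00000001 < 5e-8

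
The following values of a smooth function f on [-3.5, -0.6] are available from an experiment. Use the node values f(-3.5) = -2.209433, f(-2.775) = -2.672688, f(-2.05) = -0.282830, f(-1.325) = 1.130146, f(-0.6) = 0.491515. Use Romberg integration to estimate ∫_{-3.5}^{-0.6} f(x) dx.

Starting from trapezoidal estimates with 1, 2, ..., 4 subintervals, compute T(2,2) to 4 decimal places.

-2.0874

T(0,0) (trapezoid, 1 panel, h=2.9000): -2.490981
T(1,0) (trapezoid, 2 panels, h=1.4500): -1.655594
T(2,0) (trapezoid, 4 panels, h=0.7250): -1.946140
T(1,1) = -1.655594 + (-1.655594 − (-2.490981))/3 = -1.377132
T(2,1) = -1.946140 + (-1.946140 − (-1.655594))/3 = -2.042989
T(2,2) = -2.042989 + (-2.042989 − (-1.377132))/15 = -2.087379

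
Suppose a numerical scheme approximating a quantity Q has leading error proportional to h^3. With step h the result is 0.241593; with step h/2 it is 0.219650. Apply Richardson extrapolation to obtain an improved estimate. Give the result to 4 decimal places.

0.2165

The leading error scales as h^3; refining by a factor of 2 reduces it by 2^3 = 8.
Extrapolated value = (8·A(h/2) − A(h)) / (8 − 1)
= (8·0.219650 − 0.241593) / 7
= 1.515607 / 7 = 0.216515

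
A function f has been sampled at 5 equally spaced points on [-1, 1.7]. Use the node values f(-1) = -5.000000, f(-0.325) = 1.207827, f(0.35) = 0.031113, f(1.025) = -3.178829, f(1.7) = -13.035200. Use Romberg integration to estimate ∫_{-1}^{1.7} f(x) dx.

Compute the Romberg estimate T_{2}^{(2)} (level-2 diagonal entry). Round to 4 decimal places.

T_{0}^{(0)} (trapezoid, 1 panel, h=2.7000): -24.347520
T_{1}^{(0)} (trapezoid, 2 panels, h=1.3500): -12.131757
T_{2}^{(0)} (trapezoid, 4 panels, h=0.6750): -7.396305
T_{1}^{(1)} = -12.131757 + (-12.131757 − (-24.347520))/3 = -8.059836
T_{2}^{(1)} = -7.396305 + (-7.396305 − (-12.131757))/3 = -5.817821
T_{2}^{(2)} = -5.817821 + (-5.817821 − (-8.059836))/15 = -5.668353

-5.6684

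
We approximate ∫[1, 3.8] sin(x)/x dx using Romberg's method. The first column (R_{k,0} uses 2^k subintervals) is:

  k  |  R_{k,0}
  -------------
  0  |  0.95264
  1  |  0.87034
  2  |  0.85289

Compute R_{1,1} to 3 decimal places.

0.843

Richardson extrapolation on the trapezoidal column (denominator 4−1=3):
R_{1,1} = (4·0.87034 − 0.95264) / 3 = 0.84291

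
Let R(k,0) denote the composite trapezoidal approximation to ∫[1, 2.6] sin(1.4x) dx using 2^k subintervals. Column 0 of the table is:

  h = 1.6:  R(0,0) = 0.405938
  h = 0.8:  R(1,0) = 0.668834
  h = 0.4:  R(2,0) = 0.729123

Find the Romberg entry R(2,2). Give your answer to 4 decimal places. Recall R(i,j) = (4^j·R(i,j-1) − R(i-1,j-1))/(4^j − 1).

Richardson extrapolation on the trapezoidal column (denominator 4−1=3):
R(1,1) = 0.668834 + (0.668834 − 0.405938)/3 = 0.756466
R(2,1) = 0.729123 + (0.729123 − 0.668834)/3 = 0.749219
R(2,2) = (16·0.749219 − 0.756466) / 15 = 0.748736
(Column j=1 coincides with Simpson's rule on the same nodes.)

0.7487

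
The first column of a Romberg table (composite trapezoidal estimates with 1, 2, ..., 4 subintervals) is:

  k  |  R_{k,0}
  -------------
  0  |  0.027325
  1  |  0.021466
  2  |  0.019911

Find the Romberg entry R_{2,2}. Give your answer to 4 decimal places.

R_{1,1} = (4·0.021466 − 0.027325) / 3 = 0.019513
R_{2,1} = (4·0.019911 − 0.021466) / 3 = 0.019393
R_{2,2} = (16·0.019393 − 0.019513) / 15 = 0.019385

0.0194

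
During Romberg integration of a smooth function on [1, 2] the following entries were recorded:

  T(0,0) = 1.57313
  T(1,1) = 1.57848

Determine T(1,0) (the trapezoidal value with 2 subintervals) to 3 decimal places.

1.577

From T(1,1) = (4·T(1,0) − T(0,0))/3, solve for T(1,0):
4·T(1,0) = 3·1.57848 + 1.57313 = 6.30857
T(1,0) = 1.57714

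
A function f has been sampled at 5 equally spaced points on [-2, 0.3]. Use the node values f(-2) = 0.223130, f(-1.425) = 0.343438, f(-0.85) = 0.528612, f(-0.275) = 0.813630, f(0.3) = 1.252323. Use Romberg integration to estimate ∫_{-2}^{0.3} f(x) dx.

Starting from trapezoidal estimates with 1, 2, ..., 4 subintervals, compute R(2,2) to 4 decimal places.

1.3723

R(0,0) (trapezoid, 1 panel, h=2.3000): 1.696771
R(1,0) (trapezoid, 2 panels, h=1.1500): 1.456289
R(2,0) (trapezoid, 4 panels, h=0.5750): 1.393459
R(1,1) = 1.456289 + (1.456289 − 1.696771)/3 = 1.376128
R(2,1) = 1.393459 + (1.393459 − 1.456289)/3 = 1.372516
R(2,2) = 1.372516 + (1.372516 − 1.376128)/15 = 1.372275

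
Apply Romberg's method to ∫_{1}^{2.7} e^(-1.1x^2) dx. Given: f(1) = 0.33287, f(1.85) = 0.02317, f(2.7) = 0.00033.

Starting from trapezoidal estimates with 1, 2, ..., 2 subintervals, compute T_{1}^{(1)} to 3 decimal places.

0.121

T_{0}^{(0)} (trapezoid, 1 panel, h=1.7000): 0.28322
T_{1}^{(0)} (trapezoid, 2 panels, h=0.8500): 0.16130
T_{1}^{(1)} = 0.16130 + (0.16130 − 0.28322)/3 = 0.12066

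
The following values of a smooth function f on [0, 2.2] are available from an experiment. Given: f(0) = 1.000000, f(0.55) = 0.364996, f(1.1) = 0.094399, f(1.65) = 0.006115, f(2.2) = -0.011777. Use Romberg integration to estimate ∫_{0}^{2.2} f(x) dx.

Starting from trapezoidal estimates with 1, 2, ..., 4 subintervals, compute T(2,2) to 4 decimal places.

0.4871

T(0,0) (trapezoid, 1 panel, h=2.2000): 1.087045
T(1,0) (trapezoid, 2 panels, h=1.1000): 0.647362
T(2,0) (trapezoid, 4 panels, h=0.5500): 0.527792
T(1,1) = 0.647362 + (0.647362 − 1.087045)/3 = 0.500801
T(2,1) = 0.527792 + (0.527792 − 0.647362)/3 = 0.487935
T(2,2) = 0.487935 + (0.487935 − 0.500801)/15 = 0.487077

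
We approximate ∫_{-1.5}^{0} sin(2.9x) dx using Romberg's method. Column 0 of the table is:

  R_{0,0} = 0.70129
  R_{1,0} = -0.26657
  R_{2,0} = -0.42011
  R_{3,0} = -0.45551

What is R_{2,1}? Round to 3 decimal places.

-0.471

Richardson extrapolation on the trapezoidal column (denominator 4−1=3):
R_{2,1} = -0.42011 + (-0.42011 − (-0.26657))/3 = -0.47129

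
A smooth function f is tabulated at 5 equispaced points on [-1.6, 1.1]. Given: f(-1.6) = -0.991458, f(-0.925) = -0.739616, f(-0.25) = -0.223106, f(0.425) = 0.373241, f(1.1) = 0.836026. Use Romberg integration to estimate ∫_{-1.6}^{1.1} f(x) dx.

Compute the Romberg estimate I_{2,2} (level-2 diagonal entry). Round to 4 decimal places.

-0.4647

I_{0,0} (trapezoid, 1 panel, h=2.7000): -0.209833
I_{1,0} (trapezoid, 2 panels, h=1.3500): -0.406110
I_{2,0} (trapezoid, 4 panels, h=0.6750): -0.450358
I_{1,1} = -0.406110 + (-0.406110 − (-0.209833))/3 = -0.471536
I_{2,1} = -0.450358 + (-0.450358 − (-0.406110))/3 = -0.465107
I_{2,2} = -0.465107 + (-0.465107 − (-0.471536))/15 = -0.464678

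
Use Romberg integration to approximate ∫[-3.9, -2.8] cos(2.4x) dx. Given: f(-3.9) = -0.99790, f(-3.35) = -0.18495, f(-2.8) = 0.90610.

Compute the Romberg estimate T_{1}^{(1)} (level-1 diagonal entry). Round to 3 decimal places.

-0.152

T_{0}^{(0)} (trapezoid, 1 panel, h=1.1000): -0.05049
T_{1}^{(0)} (trapezoid, 2 panels, h=0.5500): -0.12697
T_{1}^{(1)} = -0.12697 + (-0.12697 − (-0.05049))/3 = -0.15246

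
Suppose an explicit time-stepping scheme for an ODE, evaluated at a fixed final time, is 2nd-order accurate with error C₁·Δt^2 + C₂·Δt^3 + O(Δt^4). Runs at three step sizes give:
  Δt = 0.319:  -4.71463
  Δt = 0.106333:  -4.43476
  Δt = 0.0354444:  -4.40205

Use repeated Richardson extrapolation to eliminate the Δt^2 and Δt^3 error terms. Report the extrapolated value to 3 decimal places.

First eliminate the Δt^2 term (factor 3^2 = 9):
  B₁ = (9·(-4.43476) − (-4.71463))/8 = -4.39978
  B₂ = (9·(-4.40205) − (-4.43476))/8 = -4.39796
Then eliminate the Δt^3 term (factor 3^3 = 27):
  (27·(-4.39796) − (-4.39978))/26 = -4.39789

-4.398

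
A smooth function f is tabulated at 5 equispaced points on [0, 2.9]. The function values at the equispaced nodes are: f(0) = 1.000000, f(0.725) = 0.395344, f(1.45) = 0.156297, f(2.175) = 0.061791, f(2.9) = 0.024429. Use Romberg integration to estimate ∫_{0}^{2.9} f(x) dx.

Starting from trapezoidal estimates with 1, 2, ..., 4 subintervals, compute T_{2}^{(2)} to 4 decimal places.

0.7629

T_{0}^{(0)} (trapezoid, 1 panel, h=2.9000): 1.485422
T_{1}^{(0)} (trapezoid, 2 panels, h=1.4500): 0.969342
T_{2}^{(0)} (trapezoid, 4 panels, h=0.7250): 0.816094
T_{1}^{(1)} = 0.969342 + (0.969342 − 1.485422)/3 = 0.797315
T_{2}^{(1)} = 0.816094 + (0.816094 − 0.969342)/3 = 0.765011
T_{2}^{(2)} = 0.765011 + (0.765011 − 0.797315)/15 = 0.762857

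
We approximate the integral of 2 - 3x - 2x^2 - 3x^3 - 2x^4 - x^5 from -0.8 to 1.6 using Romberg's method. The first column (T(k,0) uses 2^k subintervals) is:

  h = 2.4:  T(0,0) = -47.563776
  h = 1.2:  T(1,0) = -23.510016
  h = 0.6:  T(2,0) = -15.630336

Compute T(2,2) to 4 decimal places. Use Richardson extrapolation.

Richardson extrapolation on the trapezoidal column (denominator 4−1=3):
T(1,1) = (4·(-23.510016) − (-47.563776)) / 3 = -15.492096
T(2,1) = -15.630336 + (-15.630336 − (-23.510016))/3 = -13.003776
T(2,2) = -13.003776 + (-13.003776 − (-15.492096))/15 = -12.837888
(Column j=1 coincides with Simpson's rule on the same nodes.)

-12.8379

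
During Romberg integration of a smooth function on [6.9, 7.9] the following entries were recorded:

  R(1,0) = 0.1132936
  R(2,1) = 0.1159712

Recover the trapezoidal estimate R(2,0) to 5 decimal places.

0.11530

From R(2,1) = (4·R(2,0) − R(1,0))/3, solve for R(2,0):
4·R(2,0) = 3·0.1159712 + 0.1132936 = 0.4612072
R(2,0) = 0.1153018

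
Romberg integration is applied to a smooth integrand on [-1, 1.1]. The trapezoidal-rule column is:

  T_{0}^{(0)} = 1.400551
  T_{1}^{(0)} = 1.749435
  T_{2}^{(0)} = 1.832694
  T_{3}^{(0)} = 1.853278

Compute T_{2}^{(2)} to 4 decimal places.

1.8601

Richardson extrapolation on the trapezoidal column (denominator 4−1=3):
T_{1}^{(1)} = (4·1.749435 − 1.400551) / 3 = 1.865730
T_{2}^{(1)} = (4·1.832694 − 1.749435) / 3 = 1.860447
T_{2}^{(2)} = 1.860447 + (1.860447 − 1.865730)/15 = 1.860095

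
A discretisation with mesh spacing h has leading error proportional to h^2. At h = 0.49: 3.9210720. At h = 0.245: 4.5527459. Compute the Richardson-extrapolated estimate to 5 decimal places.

4.76330

The leading error scales as h^2; refining by a factor of 2 reduces it by 2^2 = 4.
Extrapolated value = (4·A(h/2) − A(h)) / (4 − 1)
= (4·4.5527459 − 3.9210720) / 3
= 14.2899116 / 3 = 4.7633039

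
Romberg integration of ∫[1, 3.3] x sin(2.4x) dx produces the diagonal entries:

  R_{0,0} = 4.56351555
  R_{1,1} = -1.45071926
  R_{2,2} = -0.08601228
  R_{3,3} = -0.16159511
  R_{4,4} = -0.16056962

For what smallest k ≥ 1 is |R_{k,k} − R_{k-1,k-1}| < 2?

|R_{1,1} − R_{0,0}| = 6.01423481 ≥ 2
|R_{2,2} − R_{1,1}| = 1.36470698 < 2

k = 2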